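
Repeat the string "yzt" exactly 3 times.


Input string: 'yzt'
Operation: repeat 3 times
Concatenation: 'yzt' + 'yzt' + 'yzt'
Result: yztyztyzt


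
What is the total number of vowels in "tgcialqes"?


Input string: 'tgcialqes'
Operation: count vowels (a, e, i, o, u)
Scan: s[0]='t', s[1]='g', s[2]='c', s[3]='i' (vowel), s[4]='a' (vowel), s[5]='l', s[6]='q', s[7]='e' (vowel), s[8]='s'
Vowels found: 3
Result: 3


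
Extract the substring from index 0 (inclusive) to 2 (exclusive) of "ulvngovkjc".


Input string: 'ulvngovkjc'
Operation: slice [0:2]
Extract characters: s[0]='u', s[1]='l'
Result: ul


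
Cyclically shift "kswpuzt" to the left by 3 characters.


Input: 'kswpuzt', shift = 3
Operation: split at index 3 and swap parts
Front part s[0:3] = 'ksw'
Back part s[3:] = 'puzt'
Rotated = back + front = 'puzt' + 'ksw'
Result: puztksw


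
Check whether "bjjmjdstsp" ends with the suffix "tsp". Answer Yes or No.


Input string: 'bjjmjdstsp'
Suffix to check: 'tsp'
Last 3 characters of input: 'tsp'
Match: True
Result: Yes


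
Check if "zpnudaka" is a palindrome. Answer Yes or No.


Input string: 'zpnudaka'
Reversed: 'akadunpz'
Compare pairs: s[0]='z' vs s[7]='a' (mismatch), s[1]='p' vs s[6]='k' (mismatch), s[2]='n' vs s[5]='a' (mismatch), s[3]='u' vs s[4]='d' (mismatch)
Palindrome: No


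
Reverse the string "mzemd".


Input string: 'mzemd'
Operation: reverse character order
Original order: 'm' -> 'z' -> 'e' -> 'm' -> 'd'
Reversed order: 'd' -> 'm' -> 'e' -> 'z' -> 'm'
Result: dmezm


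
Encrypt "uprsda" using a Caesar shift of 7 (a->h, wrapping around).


Input: 'uprsda', shift = 7
Operation: for each letter, (position + 7) mod 26
Mapping: 'u'(20+7=27, 27 mod 26=1)->'b', 'p'(15+7=22)->'w', 'r'(17+7=24)->'y', 's'(18+7=25)->'z', 'd'(3+7=10)->'k', 'a'(0+7=7)->'h'
Result: bwyzkh


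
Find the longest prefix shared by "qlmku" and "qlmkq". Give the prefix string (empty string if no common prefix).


String 1: 'qlmku'
String 2: 'qlmkq'
Compare position by position:
pos 0: 'q' vs 'q' match
pos 1: 'l' vs 'l' match
pos 2: 'm' vs 'm' match
pos 3: 'k' vs 'k' match
pos 4: 'u' vs 'q' differ -> stop
Longest common prefix: "qlmk" (length 4)


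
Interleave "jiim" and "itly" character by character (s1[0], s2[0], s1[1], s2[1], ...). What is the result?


String 1: 'jiim'
String 2: 'itly'
Operation: alternate characters
Pairs: 'j'+'i', 'i'+'t', 'i'+'l', 'm'+'y'
Result: jiitilmy


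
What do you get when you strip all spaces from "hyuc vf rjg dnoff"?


Input string: 'hyuc vf rjg dnoff'
Operation: remove all spaces
Words: 'hyuc', 'vf', 'rjg', 'dnoff'
Join without spaces: hyucvfrjgdnoff


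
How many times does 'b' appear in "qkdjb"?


Input string: 'qkdjb'
Target character: 'b'
Scan each position: s[4]='b'
Matches found at indices: 4
Total: 1


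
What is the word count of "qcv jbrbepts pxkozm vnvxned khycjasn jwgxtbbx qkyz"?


Input string: 'qcv jbrbepts pxkozm vnvxned khycjasn jwgxtbbx qkyz'
Operation: split by spaces
Words found: 'qcv', 'jbrbepts', 'pxkozm', 'vnvxned', 'khycjasn', 'jwgxtbbx', 'qkyz'
Word count: 7


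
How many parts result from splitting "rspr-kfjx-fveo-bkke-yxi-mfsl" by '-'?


Input string: 'rspr-kfjx-fveo-bkke-yxi-mfsl'
Delimiter: '-'
Split result: 'rspr', 'kfjx', 'fveo', 'bkke', 'yxi', 'mfsl'
Number of parts: 6


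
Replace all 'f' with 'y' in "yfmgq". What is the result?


Input string: 'yfmgq'
Operation: replace 'f' with 'y'
Positions of 'f': 1
After replacement: yymgq


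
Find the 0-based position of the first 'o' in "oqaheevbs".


Input string: 'oqaheevbs'
Target: 'o'
Scanning left to right: s[0]='o'
First match at index: 0


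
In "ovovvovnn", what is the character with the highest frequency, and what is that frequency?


Input: 'ovovvovnn'
Operation: tally each character
Counts: 'n':2, 'o':3, 'v':4
Maximum: 'v' appears 4 times


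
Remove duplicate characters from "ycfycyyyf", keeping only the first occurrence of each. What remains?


Input: 'ycfycyyyf'
Operation: keep first occurrence of each character
Scan: s[0]='y' new -> keep; s[1]='c' new -> keep; s[2]='f' new -> keep; s[3]='y' seen -> skip; s[4]='c' seen -> skip; s[5]='y' seen -> skip; s[6]='y' seen -> skip; s[7]='y' seen -> skip; s[8]='f' seen -> skip
Result: ycf


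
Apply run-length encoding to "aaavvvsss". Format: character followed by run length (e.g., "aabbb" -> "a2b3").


Input: 'aaavvvsss'
Operation: identify consecutive runs
Runs: 'aaa' -> a3, 'vvv' -> v3, 'sss' -> s3
Encoded: a3v3s3


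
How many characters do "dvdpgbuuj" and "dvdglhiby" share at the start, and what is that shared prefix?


String 1: 'dvdpgbuuj'
String 2: 'dvdglhiby'
Compare position by position:
pos 0: 'd' vs 'd' match
pos 1: 'v' vs 'v' match
pos 2: 'd' vs 'd' match
pos 3: 'p' vs 'g' differ -> stop
Longest common prefix: "dvd" (length 3)


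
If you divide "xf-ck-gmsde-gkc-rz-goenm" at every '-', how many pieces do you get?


Input string: 'xf-ck-gmsde-gkc-rz-goenm'
Delimiter: '-'
Split result: 'xf', 'ck', 'gmsde', 'gkc', 'rz', 'goenm'
Number of parts: 6


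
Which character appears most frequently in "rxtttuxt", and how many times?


Input: 'rxtttuxt'
Operation: tally each character
Counts: 'r':1, 't':4, 'u':1, 'x':2
Maximum: 't' appears 4 times


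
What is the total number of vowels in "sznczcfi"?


Input string: 'sznczcfi'
Operation: count vowels (a, e, i, o, u)
Scan: s[0]='s', s[1]='z', s[2]='n', s[3]='c', s[4]='z', s[5]='c', s[6]='f', s[7]='i' (vowel)
Vowels found: 1
Result: 1


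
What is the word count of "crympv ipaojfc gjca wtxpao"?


Input string: 'crympv ipaojfc gjca wtxpao'
Operation: split by spaces
Words found: 'crympv', 'ipaojfc', 'gjca', 'wtxpao'
Word count: 4


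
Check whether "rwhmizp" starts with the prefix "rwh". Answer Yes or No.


Input string: 'rwhmizp'
Prefix to check: 'rwh'
First 3 characters of input: 'rwh'
Match: True
Result: Yes


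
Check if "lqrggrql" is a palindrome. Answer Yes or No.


Input string: 'lqrggrql'
Reversed: 'lqrggrql'
Compare pairs: s[0]='l' vs s[7]='l' (match), s[1]='q' vs s[6]='q' (match), s[2]='r' vs s[5]='r' (match), s[3]='g' vs s[4]='g' (match)
Palindrome: Yes


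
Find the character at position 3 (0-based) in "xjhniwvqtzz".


Input string: 'xjhniwvqtzz'
Operation: get character at index 3
Index mapping: s[0]='x', s[1]='j', s[2]='h', s[3]='n'
Result: 'n'


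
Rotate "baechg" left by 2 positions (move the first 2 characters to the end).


Input: 'baechg', shift = 2
Operation: split at index 2 and swap parts
Front part s[0:2] = 'ba'
Back part s[2:] = 'echg'
Rotated = back + front = 'echg' + 'ba'
Result: echgba


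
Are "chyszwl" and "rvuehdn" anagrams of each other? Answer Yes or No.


String 1: 'chyszwl' -> sorted: 'chlswyz'
String 2: 'rvuehdn' -> sorted: 'dehnruv'
Compare sorted forms: 'chlswyz' != 'dehnruv'
Anagram: No


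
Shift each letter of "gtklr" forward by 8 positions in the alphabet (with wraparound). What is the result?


Input: 'gtklr', shift = 8
Operation: for each letter, (position + 8) mod 26
Mapping: 'g'(6+8=14)->'o', 't'(19+8=27, 27 mod 26=1)->'b', 'k'(10+8=18)->'s', 'l'(11+8=19)->'t', 'r'(17+8=25)->'z'
Result: obstz


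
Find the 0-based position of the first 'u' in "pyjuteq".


Input string: 'pyjuteq'
Target: 'u'
Scanning left to right: s[0]='p', s[1]='y', s[2]='j', s[3]='u'
First match at index: 3


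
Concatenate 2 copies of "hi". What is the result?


Input string: 'hi'
Operation: repeat 2 times
Concatenation: 'hi' + 'hi'
Result: hihi


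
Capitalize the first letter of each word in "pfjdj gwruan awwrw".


Input string: 'pfjdj gwruan awwrw'
Operation: capitalize first letter of each word
Word transformations: 'pfjdj'->'Pfjdj', 'gwruan'->'Gwruan', 'awwrw'->'Awwrw'
Result: Pfjdj Gwruan Awwrw


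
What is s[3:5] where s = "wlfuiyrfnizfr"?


Input string: 'wlfuiyrfnizfr'
Operation: slice [3:5]
Extract characters: s[3]='u', s[4]='i'
Result: ui


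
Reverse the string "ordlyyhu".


Input string: 'ordlyyhu'
Operation: reverse character order
Original order: 'o' -> 'r' -> 'd' -> 'l' -> 'y' -> 'y' -> 'h' -> 'u'
Reversed order: 'u' -> 'h' -> 'y' -> 'y' -> 'l' -> 'd' -> 'r' -> 'o'
Result: uhyyldro


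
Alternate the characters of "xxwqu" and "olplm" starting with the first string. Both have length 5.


String 1: 'xxwqu'
String 2: 'olplm'
Operation: alternate characters
Pairs: 'x'+'o', 'x'+'l', 'w'+'p', 'q'+'l', 'u'+'m'
Result: xoxlwpqlum


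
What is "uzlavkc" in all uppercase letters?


Input string: 'uzlavkc'
Operation: convert each letter to uppercase
Mapping: 'u'->'U', 'z'->'Z', 'l'->'L', 'a'->'A', 'v'->'V', 'k'->'K', 'c'->'C'
Result: UZLAVKC


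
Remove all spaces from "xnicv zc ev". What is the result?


Input string: 'xnicv zc ev'
Operation: remove all spaces
Words: 'xnicv', 'zc', 'ev'
Join without spaces: xnicvzcev


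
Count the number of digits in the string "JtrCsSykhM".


Input string: 'JtrCsSykhM'
Operation: count digit characters (0-9)
Scan: 'J', 't', 'r', 'C', 's', 'S', 'y', 'k', 'h', 'M'
Digits found: 0
Result: 0


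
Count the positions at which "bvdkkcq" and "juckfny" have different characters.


String 1: 'bvdkkcq'
String 2: 'juckfny'
Compare each position: pos 0: 'b'!='j', pos 1: 'v'!='u', pos 2: 'd'!='c', pos 3: 'k'=='k', pos 4: 'k'!='f', pos 5: 'c'!='n', pos 6: 'q'!='y'
Differing positions: 6
Hamming distance: 6


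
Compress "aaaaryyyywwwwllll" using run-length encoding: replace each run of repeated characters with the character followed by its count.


Input: 'aaaaryyyywwwwllll'
Operation: identify consecutive runs
Runs: 'aaaa' -> a4, 'r' -> r1, 'yyyy' -> y4, 'wwww' -> w4, 'llll' -> l4
Encoded: a4r1y4w4l4


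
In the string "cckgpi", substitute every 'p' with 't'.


Input string: 'cckgpi'
Operation: replace 'p' with 't'
Positions of 'p': 4
After replacement: cckgti


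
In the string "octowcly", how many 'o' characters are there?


Input string: 'octowcly'
Target character: 'o'
Scan each position: s[0]='o', s[3]='o'
Matches found at indices: 0, 3
Total: 2


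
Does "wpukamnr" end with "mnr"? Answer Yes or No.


Input string: 'wpukamnr'
Suffix to check: 'mnr'
Last 3 characters of input: 'mnr'
Match: True
Result: Yes


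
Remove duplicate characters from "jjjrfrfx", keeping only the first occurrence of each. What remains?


Input: 'jjjrfrfx'
Operation: keep first occurrence of each character
Scan: s[0]='j' new -> keep; s[1]='j' seen -> skip; s[2]='j' seen -> skip; s[3]='r' new -> keep; s[4]='f' new -> keep; s[5]='r' seen -> skip; s[6]='f' seen -> skip; s[7]='x' new -> keep
Result: jrfx


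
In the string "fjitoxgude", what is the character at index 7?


Input string: 'fjitoxgude'
Operation: get character at index 7
Index mapping: s[0]='f', s[1]='j', s[2]='i', s[3]='t', s[4]='o', s[5]='x', s[6]='g', s[7]='u'
Result: 'u'


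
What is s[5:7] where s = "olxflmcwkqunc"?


Input string: 'olxflmcwkqunc'
Operation: slice [5:7]
Extract characters: s[5]='m', s[6]='c'
Result: mc


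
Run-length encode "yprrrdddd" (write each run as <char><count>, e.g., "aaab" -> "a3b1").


Input: 'yprrrdddd'
Operation: identify consecutive runs
Runs: 'y' -> y1, 'p' -> p1, 'rrr' -> r3, 'dddd' -> d4
Encoded: y1p1r3d4


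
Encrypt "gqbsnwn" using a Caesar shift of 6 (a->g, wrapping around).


Input: 'gqbsnwn', shift = 6
Operation: for each letter, (position + 6) mod 26
Mapping: 'g'(6+6=12)->'m', 'q'(16+6=22)->'w', 'b'(1+6=7)->'h', 's'(18+6=24)->'y', 'n'(13+6=19)->'t', 'w'(22+6=28, 28 mod 26=2)->'c', 'n'(13+6=19)->'t'
Result: mwhytct


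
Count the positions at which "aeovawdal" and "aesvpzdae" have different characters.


String 1: 'aeovawdal'
String 2: 'aesvpzdae'
Compare each position: pos 0: 'a'=='a', pos 1: 'e'=='e', pos 2: 'o'!='s', pos 3: 'v'=='v', pos 4: 'a'!='p', pos 5: 'w'!='z', pos 6: 'd'=='d', pos 7: 'a'=='a', pos 8: 'l'!='e'
Differing positions: 4
Hamming distance: 4


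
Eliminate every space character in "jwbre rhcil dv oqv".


Input string: 'jwbre rhcil dv oqv'
Operation: remove all spaces
Words: 'jwbre', 'rhcil', 'dv', 'oqv'
Join without spaces: jwbrerhcildvoqv


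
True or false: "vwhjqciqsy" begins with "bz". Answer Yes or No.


Input string: 'vwhjqciqsy'
Prefix to check: 'bz'
First 2 characters of input: 'vw'
Match: False
Result: No


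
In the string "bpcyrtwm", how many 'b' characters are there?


Input string: 'bpcyrtwm'
Target character: 'b'
Scan each position: s[0]='b'
Matches found at indices: 0
Total: 1


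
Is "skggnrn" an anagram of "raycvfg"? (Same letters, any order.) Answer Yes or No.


String 1: 'raycvfg' -> sorted: 'acfgrvy'
String 2: 'skggnrn' -> sorted: 'ggknnrs'
Compare sorted forms: 'acfgrvy' != 'ggknnrs'
Anagram: No


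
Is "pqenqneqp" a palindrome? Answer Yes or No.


Input string: 'pqenqneqp'
Reversed: 'pqenqneqp'
Compare pairs: s[0]='p' vs s[8]='p' (match), s[1]='q' vs s[7]='q' (match), s[2]='e' vs s[6]='e' (match), s[3]='n' vs s[5]='n' (match)
Palindrome: Yes


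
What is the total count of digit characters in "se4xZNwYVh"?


Input string: 'se4xZNwYVh'
Operation: count digit characters (0-9)
Scan: 's', 'e', '4'(digit), 'x', 'Z', 'N', 'w', 'Y', 'V', 'h'
Digits found: 1
Result: 1


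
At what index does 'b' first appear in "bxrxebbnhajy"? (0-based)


Input string: 'bxrxebbnhajy'
Target: 'b'
Scanning left to right: s[0]='b'
First match at index: 0


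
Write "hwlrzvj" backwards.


Input string: 'hwlrzvj'
Operation: reverse character order
Original order: 'h' -> 'w' -> 'l' -> 'r' -> 'z' -> 'v' -> 'j'
Reversed order: 'j' -> 'v' -> 'z' -> 'r' -> 'l' -> 'w' -> 'h'
Result: jvzrlwh


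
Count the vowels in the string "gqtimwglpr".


Input string: 'gqtimwglpr'
Operation: count vowels (a, e, i, o, u)
Scan: s[0]='g', s[1]='q', s[2]='t', s[3]='i' (vowel), s[4]='m', s[5]='w', s[6]='g', s[7]='l', s[8]='p', s[9]='r'
Vowels found: 1
Result: 1


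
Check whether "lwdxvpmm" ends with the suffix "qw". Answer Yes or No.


Input string: 'lwdxvpmm'
Suffix to check: 'qw'
Last 2 characters of input: 'mm'
Match: False
Result: No


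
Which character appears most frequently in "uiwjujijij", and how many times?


Input: 'uiwjujijij'
Operation: tally each character
Counts: 'i':3, 'j':4, 'u':2, 'w':1
Maximum: 'j' appears 4 times


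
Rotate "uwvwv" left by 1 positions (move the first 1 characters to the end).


Input: 'uwvwv', shift = 1
Operation: split at index 1 and swap parts
Front part s[0:1] = 'u'
Back part s[1:] = 'wvwv'
Rotated = back + front = 'wvwv' + 'u'
Result: wvwvu


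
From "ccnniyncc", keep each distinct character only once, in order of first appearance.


Input: 'ccnniyncc'
Operation: keep first occurrence of each character
Scan: s[0]='c' new -> keep; s[1]='c' seen -> skip; s[2]='n' new -> keep; s[3]='n' seen -> skip; s[4]='i' new -> keep; s[5]='y' new -> keep; s[6]='n' seen -> skip; s[7]='c' seen -> skip; s[8]='c' seen -> skip
Result: cniy


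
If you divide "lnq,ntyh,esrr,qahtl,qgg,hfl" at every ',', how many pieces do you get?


Input string: 'lnq,ntyh,esrr,qahtl,qgg,hfl'
Delimiter: ','
Split result: 'lnq', 'ntyh', 'esrr', 'qahtl', 'qgg', 'hfl'
Number of parts: 6


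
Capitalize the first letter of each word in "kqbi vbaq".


Input string: 'kqbi vbaq'
Operation: capitalize first letter of each word
Word transformations: 'kqbi'->'Kqbi', 'vbaq'->'Vbaq'
Result: Kqbi Vbaq


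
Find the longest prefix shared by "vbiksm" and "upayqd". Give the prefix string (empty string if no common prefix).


String 1: 'vbiksm'
String 2: 'upayqd'
Compare position by position:
pos 0: 'v' vs 'u' differ -> stop
Longest common prefix: "" (length 0)


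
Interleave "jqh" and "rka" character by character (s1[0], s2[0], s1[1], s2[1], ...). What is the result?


String 1: 'jqh'
String 2: 'rka'
Operation: alternate characters
Pairs: 'j'+'r', 'q'+'k', 'h'+'a'
Result: jrqkha


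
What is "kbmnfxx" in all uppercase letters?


Input string: 'kbmnfxx'
Operation: convert each letter to uppercase
Mapping: 'k'->'K', 'b'->'B', 'm'->'M', 'n'->'N', 'f'->'F', 'x'->'X', 'x'->'X'
Result: KBMNFXX


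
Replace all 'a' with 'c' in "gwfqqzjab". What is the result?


Input string: 'gwfqqzjab'
Operation: replace 'a' with 'c'
Positions of 'a': 7
After replacement: gwfqqzjcb


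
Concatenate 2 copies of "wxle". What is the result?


Input string: 'wxle'
Operation: repeat 2 times
Concatenation: 'wxle' + 'wxle'
Result: wxlewxle


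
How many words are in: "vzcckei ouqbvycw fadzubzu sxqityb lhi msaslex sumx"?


Input string: 'vzcckei ouqbvycw fadzubzu sxqityb lhi msaslex sumx'
Operation: split by spaces
Words found: 'vzcckei', 'ouqbvycw', 'fadzubzu', 'sxqityb', 'lhi', 'msaslex', 'sumx'
Word count: 7


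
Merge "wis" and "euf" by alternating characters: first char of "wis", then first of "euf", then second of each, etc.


String 1: 'wis'
String 2: 'euf'
Operation: alternate characters
Pairs: 'w'+'e', 'i'+'u', 's'+'f'
Result: weiusf


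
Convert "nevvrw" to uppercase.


Input string: 'nevvrw'
Operation: convert each letter to uppercase
Mapping: 'n'->'N', 'e'->'E', 'v'->'V', 'v'->'V', 'r'->'R', 'w'->'W'
Result: NEVVRW


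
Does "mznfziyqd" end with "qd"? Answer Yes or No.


Input string: 'mznfziyqd'
Suffix to check: 'qd'
Last 2 characters of input: 'qd'
Match: True
Result: Yes


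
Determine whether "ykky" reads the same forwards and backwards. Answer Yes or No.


Input string: 'ykky'
Reversed: 'ykky'
Compare pairs: s[0]='y' vs s[3]='y' (match), s[1]='k' vs s[2]='k' (match)
Palindrome: Yes


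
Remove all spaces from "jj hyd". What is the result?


Input string: 'jj hyd'
Operation: remove all spaces
Words: 'jj', 'hyd'
Join without spaces: jjhyd


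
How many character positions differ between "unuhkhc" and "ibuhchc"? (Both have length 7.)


String 1: 'unuhkhc'
String 2: 'ibuhchc'
Compare each position: pos 0: 'u'!='i', pos 1: 'n'!='b', pos 2: 'u'=='u', pos 3: 'h'=='h', pos 4: 'k'!='c', pos 5: 'h'=='h', pos 6: 'c'=='c'
Differing positions: 3
Hamming distance: 3


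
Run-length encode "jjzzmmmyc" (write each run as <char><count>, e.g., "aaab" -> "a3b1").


Input: 'jjzzmmmyc'
Operation: identify consecutive runs
Runs: 'jj' -> j2, 'zz' -> z2, 'mmm' -> m3, 'y' -> y1, 'c' -> c1
Encoded: j2z2m3y1c1


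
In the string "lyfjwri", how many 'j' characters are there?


Input string: 'lyfjwri'
Target character: 'j'
Scan each position: s[3]='j'
Matches found at indices: 3
Total: 1


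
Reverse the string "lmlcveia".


Input string: 'lmlcveia'
Operation: reverse character order
Original order: 'l' -> 'm' -> 'l' -> 'c' -> 'v' -> 'e' -> 'i' -> 'a'
Reversed order: 'a' -> 'i' -> 'e' -> 'v' -> 'c' -> 'l' -> 'm' -> 'l'
Result: aievclml


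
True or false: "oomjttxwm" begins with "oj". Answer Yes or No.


Input string: 'oomjttxwm'
Prefix to check: 'oj'
First 2 characters of input: 'oo'
Match: False
Result: No


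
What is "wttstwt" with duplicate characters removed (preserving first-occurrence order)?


Input: 'wttstwt'
Operation: keep first occurrence of each character
Scan: s[0]='w' new -> keep; s[1]='t' new -> keep; s[2]='t' seen -> skip; s[3]='s' new -> keep; s[4]='t' seen -> skip; s[5]='w' seen -> skip; s[6]='t' seen -> skip
Result: wts


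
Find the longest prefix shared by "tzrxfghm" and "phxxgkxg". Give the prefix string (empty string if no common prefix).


String 1: 'tzrxfghm'
String 2: 'phxxgkxg'
Compare position by position:
pos 0: 't' vs 'p' differ -> stop
Longest common prefix: "" (length 0)


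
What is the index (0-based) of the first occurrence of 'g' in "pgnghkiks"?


Input string: 'pgnghkiks'
Target: 'g'
Scanning left to right: s[0]='p', s[1]='g'
First match at index: 1


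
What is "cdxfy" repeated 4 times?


Input string: 'cdxfy'
Operation: repeat 4 times
Concatenation: 'cdxfy' + 'cdxfy' + 'cdxfy' + 'cdxfy'
Result: cdxfycdxfycdxfycdxfy


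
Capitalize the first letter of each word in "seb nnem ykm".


Input string: 'seb nnem ykm'
Operation: capitalize first letter of each word
Word transformations: 'seb'->'Seb', 'nnem'->'Nnem', 'ykm'->'Ykm'
Result: Seb Nnem Ykm


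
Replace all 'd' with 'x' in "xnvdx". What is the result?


Input string: 'xnvdx'
Operation: replace 'd' with 'x'
Positions of 'd': 3
After replacement: xnvxx


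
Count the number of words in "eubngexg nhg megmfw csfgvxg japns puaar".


Input string: 'eubngexg nhg megmfw csfgvxg japns puaar'
Operation: split by spaces
Words found: 'eubngexg', 'nhg', 'megmfw', 'csfgvxg', 'japns', 'puaar'
Word count: 6


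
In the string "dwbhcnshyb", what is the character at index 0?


Input string: 'dwbhcnshyb'
Operation: get character at index 0
Index mapping: s[0]='d'
Result: 'd'


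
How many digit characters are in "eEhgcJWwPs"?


Input string: 'eEhgcJWwPs'
Operation: count digit characters (0-9)
Scan: 'e', 'E', 'h', 'g', 'c', 'J', 'W', 'w', 'P', 's'
Digits found: 0
Result: 0


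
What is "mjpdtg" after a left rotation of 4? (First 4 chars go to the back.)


Input: 'mjpdtg', shift = 4
Operation: split at index 4 and swap parts
Front part s[0:4] = 'mjpd'
Back part s[4:] = 'tg'
Rotated = back + front = 'tg' + 'mjpd'
Result: tgmjpd


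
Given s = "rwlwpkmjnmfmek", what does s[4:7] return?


Input string: 'rwlwpkmjnmfmek'
Operation: slice [4:7]
Extract characters: s[4]='p', s[5]='k', s[6]='m'
Result: pkm


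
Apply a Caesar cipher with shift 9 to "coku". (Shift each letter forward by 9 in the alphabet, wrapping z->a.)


Input: 'coku', shift = 9
Operation: for each letter, (position + 9) mod 26
Mapping: 'c'(2+9=11)->'l', 'o'(14+9=23)->'x', 'k'(10+9=19)->'t', 'u'(20+9=29, 29 mod 26=3)->'d'
Result: lxtd


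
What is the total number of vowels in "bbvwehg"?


Input string: 'bbvwehg'
Operation: count vowels (a, e, i, o, u)
Scan: s[0]='b', s[1]='b', s[2]='v', s[3]='w', s[4]='e' (vowel), s[5]='h', s[6]='g'
Vowels found: 1
Result: 1


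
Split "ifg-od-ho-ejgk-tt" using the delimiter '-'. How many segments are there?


Input string: 'ifg-od-ho-ejgk-tt'
Delimiter: '-'
Split result: 'ifg', 'od', 'ho', 'ejgk', 'tt'
Number of parts: 5


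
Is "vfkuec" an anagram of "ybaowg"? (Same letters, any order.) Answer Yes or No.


String 1: 'ybaowg' -> sorted: 'abgowy'
String 2: 'vfkuec' -> sorted: 'cefkuv'
Compare sorted forms: 'abgowy' != 'cefkuv'
Anagram: No


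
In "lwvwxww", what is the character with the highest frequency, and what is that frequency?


Input: 'lwvwxww'
Operation: tally each character
Counts: 'l':1, 'v':1, 'w':4, 'x':1
Maximum: 'w' appears 4 times


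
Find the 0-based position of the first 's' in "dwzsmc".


Input string: 'dwzsmc'
Target: 's'
Scanning left to right: s[0]='d', s[1]='w', s[2]='z', s[3]='s'
First match at index: 3


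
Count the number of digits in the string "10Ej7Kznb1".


Input string: '10Ej7Kznb1'
Operation: count digit characters (0-9)
Scan: '1'(digit), '0'(digit), 'E', 'j', '7'(digit), 'K', 'z', 'n', 'b', '1'(digit)
Digits found: 4
Result: 4


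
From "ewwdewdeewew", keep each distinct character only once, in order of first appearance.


Input: 'ewwdewdeewew'
Operation: keep first occurrence of each character
Scan: s[0]='e' new -> keep; s[1]='w' new -> keep; s[2]='w' seen -> skip; s[3]='d' new -> keep; s[4]='e' seen -> skip; s[5]='w' seen -> skip; s[6]='d' seen -> skip; s[7]='e' seen -> skip; s[8]='e' seen -> skip; s[9]='w' seen -> skip; s[10]='e' seen -> skip; s[11]='w' seen -> skip
Result: ewd


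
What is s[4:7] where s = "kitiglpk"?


Input string: 'kitiglpk'
Operation: slice [4:7]
Extract characters: s[4]='g', s[5]='l', s[6]='p'
Result: glp


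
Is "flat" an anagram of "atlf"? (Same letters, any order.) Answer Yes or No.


String 1: 'atlf' -> sorted: 'aflt'
String 2: 'flat' -> sorted: 'aflt'
Compare sorted forms: 'aflt' == 'aflt'
Anagram: Yes


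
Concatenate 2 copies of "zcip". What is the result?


Input string: 'zcip'
Operation: repeat 2 times
Concatenation: 'zcip' + 'zcip'
Result: zcipzcip


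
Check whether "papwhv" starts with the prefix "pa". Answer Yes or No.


Input string: 'papwhv'
Prefix to check: 'pa'
First 2 characters of input: 'pa'
Match: True
Result: Yes


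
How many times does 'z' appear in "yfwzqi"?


Input string: 'yfwzqi'
Target character: 'z'
Scan each position: s[3]='z'
Matches found at indices: 3
Total: 1


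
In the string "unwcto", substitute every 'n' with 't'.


Input string: 'unwcto'
Operation: replace 'n' with 't'
Positions of 'n': 1
After replacement: utwcto


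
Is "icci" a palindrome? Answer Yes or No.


Input string: 'icci'
Reversed: 'icci'
Compare pairs: s[0]='i' vs s[3]='i' (match), s[1]='c' vs s[2]='c' (match)
Palindrome: Yes


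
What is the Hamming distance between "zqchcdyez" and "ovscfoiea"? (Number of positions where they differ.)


String 1: 'zqchcdyez'
String 2: 'ovscfoiea'
Compare each position: pos 0: 'z'!='o', pos 1: 'q'!='v', pos 2: 'c'!='s', pos 3: 'h'!='c', pos 4: 'c'!='f', pos 5: 'd'!='o', pos 6: 'y'!='i', pos 7: 'e'=='e', pos 8: 'z'!='a'
Differing positions: 8
Hamming distance: 8


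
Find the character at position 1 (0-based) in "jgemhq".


Input string: 'jgemhq'
Operation: get character at index 1
Index mapping: s[0]='j', s[1]='g'
Result: 'g'


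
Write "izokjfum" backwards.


Input string: 'izokjfum'
Operation: reverse character order
Original order: 'i' -> 'z' -> 'o' -> 'k' -> 'j' -> 'f' -> 'u' -> 'm'
Reversed order: 'm' -> 'u' -> 'f' -> 'j' -> 'k' -> 'o' -> 'z' -> 'i'
Result: mufjkozi


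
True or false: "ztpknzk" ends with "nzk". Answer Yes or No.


Input string: 'ztpknzk'
Suffix to check: 'nzk'
Last 3 characters of input: 'nzk'
Match: True
Result: Yes


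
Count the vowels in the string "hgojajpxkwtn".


Input string: 'hgojajpxkwtn'
Operation: count vowels (a, e, i, o, u)
Scan: s[0]='h', s[1]='g', s[2]='o' (vowel), s[3]='j', s[4]='a' (vowel), s[5]='j', s[6]='p', s[7]='x', s[8]='k', s[9]='w', s[10]='t', s[11]='n'
Vowels found: 2
Result: 2


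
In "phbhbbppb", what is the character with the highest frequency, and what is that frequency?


Input: 'phbhbbppb'
Operation: tally each character
Counts: 'b':4, 'h':2, 'p':3
Maximum: 'b' appears 4 times


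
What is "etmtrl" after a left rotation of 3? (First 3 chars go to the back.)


Input: 'etmtrl', shift = 3
Operation: split at index 3 and swap parts
Front part s[0:3] = 'etm'
Back part s[3:] = 'trl'
Rotated = back + front = 'trl' + 'etm'
Result: trletm


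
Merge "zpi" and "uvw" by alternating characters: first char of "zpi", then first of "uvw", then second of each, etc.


String 1: 'zpi'
String 2: 'uvw'
Operation: alternate characters
Pairs: 'z'+'u', 'p'+'v', 'i'+'w'
Result: zupviw


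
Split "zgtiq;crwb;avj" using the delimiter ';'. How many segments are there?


Input string: 'zgtiq;crwb;avj'
Delimiter: ';'
Split result: 'zgtiq', 'crwb', 'avj'
Number of parts: 3


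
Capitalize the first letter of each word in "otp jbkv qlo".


Input string: 'otp jbkv qlo'
Operation: capitalize first letter of each word
Word transformations: 'otp'->'Otp', 'jbkv'->'Jbkv', 'qlo'->'Qlo'
Result: Otp Jbkv Qlo


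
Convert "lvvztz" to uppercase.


Input string: 'lvvztz'
Operation: convert each letter to uppercase
Mapping: 'l'->'L', 'v'->'V', 'v'->'V', 'z'->'Z', 't'->'T', 'z'->'Z'
Result: LVVZTZ


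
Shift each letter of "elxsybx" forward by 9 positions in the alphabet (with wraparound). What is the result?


Input: 'elxsybx', shift = 9
Operation: for each letter, (position + 9) mod 26
Mapping: 'e'(4+9=13)->'n', 'l'(11+9=20)->'u', 'x'(23+9=32, 32 mod 26=6)->'g', 's'(18+9=27, 27 mod 26=1)->'b', 'y'(24+9=33, 33 mod 26=7)->'h', 'b'(1+9=10)->'k', 'x'(23+9=32, 32 mod 26=6)->'g'
Result: nugbhkg


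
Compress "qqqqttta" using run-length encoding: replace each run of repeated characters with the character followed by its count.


Input: 'qqqqttta'
Operation: identify consecutive runs
Runs: 'qqqq' -> q4, 'ttt' -> t3, 'a' -> a1
Encoded: q4t3a1


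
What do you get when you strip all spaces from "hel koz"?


Input string: 'hel koz'
Operation: remove all spaces
Words: 'hel', 'koz'
Join without spaces: helkoz


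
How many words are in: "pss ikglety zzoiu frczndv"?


Input string: 'pss ikglety zzoiu frczndv'
Operation: split by spaces
Words found: 'pss', 'ikglety', 'zzoiu', 'frczndv'
Word count: 4


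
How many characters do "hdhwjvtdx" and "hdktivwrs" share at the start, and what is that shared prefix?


String 1: 'hdhwjvtdx'
String 2: 'hdktivwrs'
Compare position by position:
pos 0: 'h' vs 'h' match
pos 1: 'd' vs 'd' match
pos 2: 'h' vs 'k' differ -> stop
Longest common prefix: "hd" (length 2)


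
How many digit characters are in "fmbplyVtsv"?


Input string: 'fmbplyVtsv'
Operation: count digit characters (0-9)
Scan: 'f', 'm', 'b', 'p', 'l', 'y', 'V', 't', 's', 'v'
Digits found: 0
Result: 0


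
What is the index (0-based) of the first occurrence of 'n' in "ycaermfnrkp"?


Input string: 'ycaermfnrkp'
Target: 'n'
Scanning left to right: s[0]='y', s[1]='c', s[2]='a', s[3]='e', s[4]='r', s[5]='m', s[6]='f', s[7]='n'
First match at index: 7


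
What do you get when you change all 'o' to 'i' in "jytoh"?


Input string: 'jytoh'
Operation: replace 'o' with 'i'
Positions of 'o': 3
After replacement: jytih


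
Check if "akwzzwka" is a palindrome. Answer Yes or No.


Input string: 'akwzzwka'
Reversed: 'akwzzwka'
Compare pairs: s[0]='a' vs s[7]='a' (match), s[1]='k' vs s[6]='k' (match), s[2]='w' vs s[5]='w' (match), s[3]='z' vs s[4]='z' (match)
Palindrome: Yes


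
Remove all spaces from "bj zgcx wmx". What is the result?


Input string: 'bj zgcx wmx'
Operation: remove all spaces
Words: 'bj', 'zgcx', 'wmx'
Join without spaces: bjzgcxwmx


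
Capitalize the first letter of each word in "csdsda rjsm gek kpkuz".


Input string: 'csdsda rjsm gek kpkuz'
Operation: capitalize first letter of each word
Word transformations: 'csdsda'->'Csdsda', 'rjsm'->'Rjsm', 'gek'->'Gek', 'kpkuz'->'Kpkuz'
Result: Csdsda Rjsm Gek Kpkuz


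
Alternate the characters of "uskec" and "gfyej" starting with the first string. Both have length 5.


String 1: 'uskec'
String 2: 'gfyej'
Operation: alternate characters
Pairs: 'u'+'g', 's'+'f', 'k'+'y', 'e'+'e', 'c'+'j'
Result: ugsfkyeecj


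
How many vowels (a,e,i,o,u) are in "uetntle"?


Input string: 'uetntle'
Operation: count vowels (a, e, i, o, u)
Scan: s[0]='u' (vowel), s[1]='e' (vowel), s[2]='t', s[3]='n', s[4]='t', s[5]='l', s[6]='e' (vowel)
Vowels found: 3
Result: 3


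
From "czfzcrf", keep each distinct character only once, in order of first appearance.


Input: 'czfzcrf'
Operation: keep first occurrence of each character
Scan: s[0]='c' new -> keep; s[1]='z' new -> keep; s[2]='f' new -> keep; s[3]='z' seen -> skip; s[4]='c' seen -> skip; s[5]='r' new -> keep; s[6]='f' seen -> skip
Result: czfr


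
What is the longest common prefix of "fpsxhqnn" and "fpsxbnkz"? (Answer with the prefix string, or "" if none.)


String 1: 'fpsxhqnn'
String 2: 'fpsxbnkz'
Compare position by position:
pos 0: 'f' vs 'f' match
pos 1: 'p' vs 'p' match
pos 2: 's' vs 's' match
pos 3: 'x' vs 'x' match
pos 4: 'h' vs 'b' differ -> stop
Longest common prefix: "fpsx" (length 4)


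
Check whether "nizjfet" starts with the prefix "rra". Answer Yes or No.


Input string: 'nizjfet'
Prefix to check: 'rra'
First 3 characters of input: 'niz'
Match: False
Result: No


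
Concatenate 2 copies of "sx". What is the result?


Input string: 'sx'
Operation: repeat 2 times
Concatenation: 'sx' + 'sx'
Result: sxsx


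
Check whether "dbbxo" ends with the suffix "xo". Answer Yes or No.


Input string: 'dbbxo'
Suffix to check: 'xo'
Last 2 characters of input: 'xo'
Match: True
Result: Yes


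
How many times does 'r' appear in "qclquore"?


Input string: 'qclquore'
Target character: 'r'
Scan each position: s[6]='r'
Matches found at indices: 6
Total: 1


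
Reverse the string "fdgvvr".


Input string: 'fdgvvr'
Operation: reverse character order
Original order: 'f' -> 'd' -> 'g' -> 'v' -> 'v' -> 'r'
Reversed order: 'r' -> 'v' -> 'v' -> 'g' -> 'd' -> 'f'
Result: rvvgdf


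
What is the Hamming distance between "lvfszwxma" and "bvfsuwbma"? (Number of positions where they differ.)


String 1: 'lvfszwxma'
String 2: 'bvfsuwbma'
Compare each position: pos 0: 'l'!='b', pos 1: 'v'=='v', pos 2: 'f'=='f', pos 3: 's'=='s', pos 4: 'z'!='u', pos 5: 'w'=='w', pos 6: 'x'!='b', pos 7: 'm'=='m', pos 8: 'a'=='a'
Differing positions: 3
Hamming distance: 3


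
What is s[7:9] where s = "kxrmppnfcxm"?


Input string: 'kxrmppnfcxm'
Operation: slice [7:9]
Extract characters: s[7]='f', s[8]='c'
Result: fc


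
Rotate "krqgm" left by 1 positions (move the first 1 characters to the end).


Input: 'krqgm', shift = 1
Operation: split at index 1 and swap parts
Front part s[0:1] = 'k'
Back part s[1:] = 'rqgm'
Rotated = back + front = 'rqgm' + 'k'
Result: rqgmk


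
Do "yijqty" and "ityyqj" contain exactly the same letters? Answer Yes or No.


String 1: 'yijqty' -> sorted: 'ijqtyy'
String 2: 'ityyqj' -> sorted: 'ijqtyy'
Compare sorted forms: 'ijqtyy' == 'ijqtyy'
Anagram: Yes


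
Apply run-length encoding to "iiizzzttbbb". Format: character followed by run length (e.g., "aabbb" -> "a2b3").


Input: 'iiizzzttbbb'
Operation: identify consecutive runs
Runs: 'iii' -> i3, 'zzz' -> z3, 'tt' -> t2, 'bbb' -> b3
Encoded: i3z3t2b3


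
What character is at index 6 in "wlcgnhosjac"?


Input string: 'wlcgnhosjac'
Operation: get character at index 6
Index mapping: s[0]='w', s[1]='l', s[2]='c', s[3]='g', s[4]='n', s[5]='h', s[6]='o'
Result: 'o'


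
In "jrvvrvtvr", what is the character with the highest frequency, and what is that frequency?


Input: 'jrvvrvtvr'
Operation: tally each character
Counts: 'j':1, 'r':3, 't':1, 'v':4
Maximum: 'v' appears 4 times


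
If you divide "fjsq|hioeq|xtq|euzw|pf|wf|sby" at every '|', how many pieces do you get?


Input string: 'fjsq|hioeq|xtq|euzw|pf|wf|sby'
Delimiter: '|'
Split result: 'fjsq', 'hioeq', 'xtq', 'euzw', 'pf', 'wf', 'sby'
Number of parts: 7


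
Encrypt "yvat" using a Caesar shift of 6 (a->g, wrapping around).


Input: 'yvat', shift = 6
Operation: for each letter, (position + 6) mod 26
Mapping: 'y'(24+6=30, 30 mod 26=4)->'e', 'v'(21+6=27, 27 mod 26=1)->'b', 'a'(0+6=6)->'g', 't'(19+6=25)->'z'
Result: ebgz


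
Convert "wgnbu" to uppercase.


Input string: 'wgnbu'
Operation: convert each letter to uppercase
Mapping: 'w'->'W', 'g'->'G', 'n'->'N', 'b'->'B', 'u'->'U'
Result: WGNBU


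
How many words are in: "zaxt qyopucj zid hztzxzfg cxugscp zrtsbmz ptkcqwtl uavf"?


Input string: 'zaxt qyopucj zid hztzxzfg cxugscp zrtsbmz ptkcqwtl uavf'
Operation: split by spaces
Words found: 'zaxt', 'qyopucj', 'zid', 'hztzxzfg', 'cxugscp', 'zrtsbmz', 'ptkcqwtl', 'uavf'
Word count: 8


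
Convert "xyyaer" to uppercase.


Input string: 'xyyaer'
Operation: convert each letter to uppercase
Mapping: 'x'->'X', 'y'->'Y', 'y'->'Y', 'a'->'A', 'e'->'E', 'r'->'R'
Result: XYYAER


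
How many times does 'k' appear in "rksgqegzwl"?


Input string: 'rksgqegzwl'
Target character: 'k'
Scan each position: s[1]='k'
Matches found at indices: 1
Total: 1


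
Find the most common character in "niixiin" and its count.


Input: 'niixiin'
Operation: tally each character
Counts: 'i':4, 'n':2, 'x':1
Maximum: 'i' appears 4 times


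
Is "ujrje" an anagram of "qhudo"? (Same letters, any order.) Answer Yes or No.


String 1: 'qhudo' -> sorted: 'dhoqu'
String 2: 'ujrje' -> sorted: 'ejjru'
Compare sorted forms: 'dhoqu' != 'ejjru'
Anagram: No


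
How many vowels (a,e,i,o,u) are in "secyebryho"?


Input string: 'secyebryho'
Operation: count vowels (a, e, i, o, u)
Scan: s[0]='s', s[1]='e' (vowel), s[2]='c', s[3]='y', s[4]='e' (vowel), s[5]='b', s[6]='r', s[7]='y', s[8]='h', s[9]='o' (vowel)
Vowels found: 3
Result: 3


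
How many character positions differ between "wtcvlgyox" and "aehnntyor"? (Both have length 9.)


String 1: 'wtcvlgyox'
String 2: 'aehnntyor'
Compare each position: pos 0: 'w'!='a', pos 1: 't'!='e', pos 2: 'c'!='h', pos 3: 'v'!='n', pos 4: 'l'!='n', pos 5: 'g'!='t', pos 6: 'y'=='y', pos 7: 'o'=='o', pos 8: 'x'!='r'
Differing positions: 7
Hamming distance: 7


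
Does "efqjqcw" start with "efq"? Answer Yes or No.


Input string: 'efqjqcw'
Prefix to check: 'efq'
First 3 characters of input: 'efq'
Match: True
Result: Yes


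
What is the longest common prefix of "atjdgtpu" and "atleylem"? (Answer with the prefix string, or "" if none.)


String 1: 'atjdgtpu'
String 2: 'atleylem'
Compare position by position:
pos 0: 'a' vs 'a' match
pos 1: 't' vs 't' match
pos 2: 'j' vs 'l' differ -> stop
Longest common prefix: "at" (length 2)


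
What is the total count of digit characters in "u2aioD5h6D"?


Input string: 'u2aioD5h6D'
Operation: count digit characters (0-9)
Scan: 'u', '2'(digit), 'a', 'i', 'o', 'D', '5'(digit), 'h', '6'(digit), 'D'
Digits found: 3
Result: 3


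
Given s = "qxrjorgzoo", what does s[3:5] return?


Input string: 'qxrjorgzoo'
Operation: slice [3:5]
Extract characters: s[3]='j', s[4]='o'
Result: jo


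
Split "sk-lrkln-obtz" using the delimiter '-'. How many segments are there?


Input string: 'sk-lrkln-obtz'
Delimiter: '-'
Split result: 'sk', 'lrkln', 'obtz'
Number of parts: 3


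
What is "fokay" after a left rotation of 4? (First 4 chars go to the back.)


Input: 'fokay', shift = 4
Operation: split at index 4 and swap parts
Front part s[0:4] = 'foka'
Back part s[4:] = 'y'
Rotated = back + front = 'y' + 'foka'
Result: yfoka


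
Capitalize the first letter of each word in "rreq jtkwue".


Input string: 'rreq jtkwue'
Operation: capitalize first letter of each word
Word transformations: 'rreq'->'Rreq', 'jtkwue'->'Jtkwue'
Result: Rreq Jtkwue


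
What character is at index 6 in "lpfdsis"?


Input string: 'lpfdsis'
Operation: get character at index 6
Index mapping: s[0]='l', s[1]='p', s[2]='f', s[3]='d', s[4]='s', s[5]='i', s[6]='s'
Result: 's'


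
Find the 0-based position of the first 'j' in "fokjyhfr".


Input string: 'fokjyhfr'
Target: 'j'
Scanning left to right: s[0]='f', s[1]='o', s[2]='k', s[3]='j'
First match at index: 3


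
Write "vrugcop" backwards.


Input string: 'vrugcop'
Operation: reverse character order
Original order: 'v' -> 'r' -> 'u' -> 'g' -> 'c' -> 'o' -> 'p'
Reversed order: 'p' -> 'o' -> 'c' -> 'g' -> 'u' -> 'r' -> 'v'
Result: pocgurv


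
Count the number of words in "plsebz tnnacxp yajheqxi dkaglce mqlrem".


Input string: 'plsebz tnnacxp yajheqxi dkaglce mqlrem'
Operation: split by spaces
Words found: 'plsebz', 'tnnacxp', 'yajheqxi', 'dkaglce', 'mqlrem'
Word count: 5


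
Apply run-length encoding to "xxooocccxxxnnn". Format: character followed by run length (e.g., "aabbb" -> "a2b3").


Input: 'xxooocccxxxnnn'
Operation: identify consecutive runs
Runs: 'xx' -> x2, 'ooo' -> o3, 'ccc' -> c3, 'xxx' -> x3, 'nnn' -> n3
Encoded: x2o3c3x3n3


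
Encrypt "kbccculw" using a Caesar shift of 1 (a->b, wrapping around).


Input: 'kbccculw', shift = 1
Operation: for each letter, (position + 1) mod 26
Mapping: 'k'(10+1=11)->'l', 'b'(1+1=2)->'c', 'c'(2+1=3)->'d', 'c'(2+1=3)->'d', 'c'(2+1=3)->'d', 'u'(20+1=21)->'v', 'l'(11+1=12)->'m', 'w'(22+1=23)->'x'
Result: lcdddvmx


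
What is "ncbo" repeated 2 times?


Input string: 'ncbo'
Operation: repeat 2 times
Concatenation: 'ncbo' + 'ncbo'
Result: ncboncbo


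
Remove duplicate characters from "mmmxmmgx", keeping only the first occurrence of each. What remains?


Input: 'mmmxmmgx'
Operation: keep first occurrence of each character
Scan: s[0]='m' new -> keep; s[1]='m' seen -> skip; s[2]='m' seen -> skip; s[3]='x' new -> keep; s[4]='m' seen -> skip; s[5]='m' seen -> skip; s[6]='g' new -> keep; s[7]='x' seen -> skip
Result: mxg
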